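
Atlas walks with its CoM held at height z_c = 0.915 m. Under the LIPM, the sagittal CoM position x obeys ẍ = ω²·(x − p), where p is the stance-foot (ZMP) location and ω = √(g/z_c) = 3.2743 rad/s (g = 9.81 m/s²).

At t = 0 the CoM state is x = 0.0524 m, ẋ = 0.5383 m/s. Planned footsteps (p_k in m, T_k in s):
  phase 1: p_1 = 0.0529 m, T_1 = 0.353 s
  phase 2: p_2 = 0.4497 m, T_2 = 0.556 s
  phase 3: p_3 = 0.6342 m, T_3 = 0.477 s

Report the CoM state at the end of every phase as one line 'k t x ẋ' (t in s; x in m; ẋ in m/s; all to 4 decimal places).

phase 1: p=0.0529, T=0.353, ωT=1.155828, cosh=1.745725, sinh=1.430928; start (x,ẋ)=(0.052400, 0.538300) → end (x,ẋ)=(0.287274, 0.937381)
phase 2: p=0.4497, T=0.556, ωT=1.820511, cosh=3.168477, sinh=3.006534; start (x,ẋ)=(0.287274, 0.937381) → end (x,ẋ)=(0.795780, 1.371099)
phase 3: p=0.6342, T=0.477, ωT=1.561841, cosh=2.488670, sinh=2.278921; start (x,ẋ)=(0.795780, 1.371099) → end (x,ẋ)=(1.990608, 4.617905)

1 0.3530 0.2873 0.9374
2 0.9090 0.7958 1.3711
3 1.3860 1.9906 4.6179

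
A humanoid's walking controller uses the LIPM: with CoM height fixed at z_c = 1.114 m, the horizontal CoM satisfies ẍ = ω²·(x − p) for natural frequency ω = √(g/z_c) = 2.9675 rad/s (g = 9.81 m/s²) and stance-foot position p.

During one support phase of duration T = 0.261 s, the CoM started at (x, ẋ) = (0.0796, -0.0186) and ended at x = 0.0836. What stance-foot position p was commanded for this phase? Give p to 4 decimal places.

ωT = 2.9675·0.261 = 0.774517; cosh(ωT) = 1.315236, sinh(ωT) = 0.854309
x(T) = p + (x₀−p)·cosh(ωT) + (ẋ₀/ω)·sinh(ωT) ⇒ p·(1 − cosh) = x(T) − x₀·cosh − (ẋ₀/ω)·sinh
numerator   = 0.0836 − (0.0796)·1.315236 − (-0.0186/2.9675)·0.854309 = -0.015738
denominator = 1 − 1.315236 = -0.315236
p = -0.015738 / -0.315236 = 0.0499

p = 0.0499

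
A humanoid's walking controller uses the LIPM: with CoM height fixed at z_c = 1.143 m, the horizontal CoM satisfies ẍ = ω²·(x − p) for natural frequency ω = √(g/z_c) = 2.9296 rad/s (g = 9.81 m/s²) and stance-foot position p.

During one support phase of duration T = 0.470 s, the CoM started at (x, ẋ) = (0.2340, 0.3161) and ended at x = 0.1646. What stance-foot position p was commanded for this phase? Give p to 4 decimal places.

ωT = 2.9296·0.470 = 1.376912; cosh(ωT) = 2.107501, sinh(ωT) = 1.855145
x(T) = p + (x₀−p)·cosh(ωT) + (ẋ₀/ω)·sinh(ωT) ⇒ p·(1 − cosh) = x(T) − x₀·cosh − (ẋ₀/ω)·sinh
numerator   = 0.1646 − (0.2340)·2.107501 − (0.3161/2.9296)·1.855145 = -0.528723
denominator = 1 − 2.107501 = -1.107501
p = -0.528723 / -1.107501 = 0.4774

p = 0.4774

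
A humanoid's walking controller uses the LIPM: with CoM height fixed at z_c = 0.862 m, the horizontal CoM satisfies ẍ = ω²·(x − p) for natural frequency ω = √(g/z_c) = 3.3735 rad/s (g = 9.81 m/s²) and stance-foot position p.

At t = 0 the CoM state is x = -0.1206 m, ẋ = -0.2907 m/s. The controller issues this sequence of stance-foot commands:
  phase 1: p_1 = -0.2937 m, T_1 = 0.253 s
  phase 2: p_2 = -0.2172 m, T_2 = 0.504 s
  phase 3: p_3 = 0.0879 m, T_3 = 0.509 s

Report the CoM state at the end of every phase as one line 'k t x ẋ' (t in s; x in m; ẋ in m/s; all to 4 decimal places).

1 0.2530 -0.1364 0.1580
2 0.7570 0.1352 1.1679
3 1.2660 1.1567 3.7866

phase 1: p=-0.2937, T=0.253, ωT=0.853495, cosh=1.386881, sinh=0.960958; start (x,ẋ)=(-0.120600, -0.290700) → end (x,ẋ)=(-0.136438, 0.157988)
phase 2: p=-0.2172, T=0.504, ωT=1.700244, cosh=2.828961, sinh=2.646322; start (x,ẋ)=(-0.136438, 0.157988) → end (x,ẋ)=(0.135205, 1.167932)
phase 3: p=0.0879, T=0.509, ωT=1.717111, cosh=2.874002, sinh=2.694418; start (x,ẋ)=(0.135205, 1.167932) → end (x,ẋ)=(1.156682, 3.786621)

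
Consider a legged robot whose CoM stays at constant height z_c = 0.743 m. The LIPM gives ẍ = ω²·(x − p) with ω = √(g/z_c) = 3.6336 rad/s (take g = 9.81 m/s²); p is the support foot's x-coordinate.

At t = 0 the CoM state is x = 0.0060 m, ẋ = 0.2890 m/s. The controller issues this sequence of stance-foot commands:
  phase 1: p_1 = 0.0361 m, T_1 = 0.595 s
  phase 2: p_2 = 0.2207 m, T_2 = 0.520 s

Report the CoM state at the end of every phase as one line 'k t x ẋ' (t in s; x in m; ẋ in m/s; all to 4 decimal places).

1 0.5950 0.2445 0.8033
2 1.1150 1.0160 2.9980

phase 1: p=0.0361, T=0.595, ωT=2.161992, cosh=4.401762, sinh=4.286666; start (x,ẋ)=(0.006000, 0.289000) → end (x,ẋ)=(0.244549, 0.803271)
phase 2: p=0.2207, T=0.520, ωT=1.889472, cosh=3.383513, sinh=3.232361; start (x,ẋ)=(0.244549, 0.803271) → end (x,ẋ)=(1.015963, 2.997984)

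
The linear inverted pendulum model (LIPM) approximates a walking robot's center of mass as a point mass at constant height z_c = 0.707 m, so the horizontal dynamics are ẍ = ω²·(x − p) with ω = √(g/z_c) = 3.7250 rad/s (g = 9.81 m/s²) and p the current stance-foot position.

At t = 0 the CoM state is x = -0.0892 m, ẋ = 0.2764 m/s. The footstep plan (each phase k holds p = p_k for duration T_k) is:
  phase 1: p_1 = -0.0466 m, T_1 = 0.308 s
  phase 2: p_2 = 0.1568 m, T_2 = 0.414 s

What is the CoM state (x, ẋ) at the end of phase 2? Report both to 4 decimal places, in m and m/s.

phase 1: p=-0.0466, T=0.308, ωT=1.147300, cosh=1.733585, sinh=1.416092; start (x,ẋ)=(-0.089200, 0.276400) → end (x,ẋ)=(-0.015375, 0.254450)
phase 2: p=0.1568, T=0.414, ωT=1.542150, cosh=2.444275, sinh=2.230355; start (x,ẋ)=(-0.015375, 0.254450) → end (x,ẋ)=(-0.111690, -0.808494)

x = -0.1117, ẋ = -0.8085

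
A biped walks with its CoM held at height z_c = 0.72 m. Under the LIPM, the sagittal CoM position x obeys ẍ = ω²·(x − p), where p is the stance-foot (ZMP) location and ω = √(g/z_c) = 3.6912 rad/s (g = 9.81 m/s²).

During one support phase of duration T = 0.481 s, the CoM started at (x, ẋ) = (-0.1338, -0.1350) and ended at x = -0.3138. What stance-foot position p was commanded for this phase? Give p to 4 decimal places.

ωT = 3.6912·0.481 = 1.775467; cosh(ωT) = 3.036221, sinh(ωT) = 2.866817
x(T) = p + (x₀−p)·cosh(ωT) + (ẋ₀/ω)·sinh(ωT) ⇒ p·(1 − cosh) = x(T) − x₀·cosh − (ẋ₀/ω)·sinh
numerator   = -0.3138 − (-0.1338)·3.036221 − (-0.1350/3.6912)·2.866817 = 0.197296
denominator = 1 − 3.036221 = -2.036221
p = 0.197296 / -2.036221 = -0.0969

p = -0.0969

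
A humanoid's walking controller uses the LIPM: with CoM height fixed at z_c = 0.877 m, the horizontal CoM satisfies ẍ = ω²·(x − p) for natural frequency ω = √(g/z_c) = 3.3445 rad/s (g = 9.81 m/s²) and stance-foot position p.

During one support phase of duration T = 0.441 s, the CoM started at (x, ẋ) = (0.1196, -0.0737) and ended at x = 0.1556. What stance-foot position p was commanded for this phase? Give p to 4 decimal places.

ωT = 3.3445·0.441 = 1.474924; cosh(ωT) = 2.299751, sinh(ωT) = 2.070955
x(T) = p + (x₀−p)·cosh(ωT) + (ẋ₀/ω)·sinh(ωT) ⇒ p·(1 − cosh) = x(T) − x₀·cosh − (ẋ₀/ω)·sinh
numerator   = 0.1556 − (0.1196)·2.299751 − (-0.0737/3.3445)·2.070955 = -0.073814
denominator = 1 − 2.299751 = -1.299751
p = -0.073814 / -1.299751 = 0.0568

p = 0.0568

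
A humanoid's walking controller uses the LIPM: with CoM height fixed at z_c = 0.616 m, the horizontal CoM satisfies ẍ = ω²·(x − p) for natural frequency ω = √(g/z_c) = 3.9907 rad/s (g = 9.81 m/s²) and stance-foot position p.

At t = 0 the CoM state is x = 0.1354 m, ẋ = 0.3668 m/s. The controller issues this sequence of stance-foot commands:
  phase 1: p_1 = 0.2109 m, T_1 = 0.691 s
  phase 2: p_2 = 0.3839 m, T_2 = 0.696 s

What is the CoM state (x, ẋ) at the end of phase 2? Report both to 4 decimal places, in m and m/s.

x = 1.0672, ẋ = 2.7725

phase 1: p=0.2109, T=0.691, ωT=2.757574, cosh=7.912500, sinh=7.849054; start (x,ẋ)=(0.135400, 0.366800) → end (x,ẋ)=(0.334942, 0.537402)
phase 2: p=0.3839, T=0.696, ωT=2.777527, cosh=8.070702, sinh=8.008509; start (x,ẋ)=(0.334942, 0.537402) → end (x,ẋ)=(1.067228, 2.772529)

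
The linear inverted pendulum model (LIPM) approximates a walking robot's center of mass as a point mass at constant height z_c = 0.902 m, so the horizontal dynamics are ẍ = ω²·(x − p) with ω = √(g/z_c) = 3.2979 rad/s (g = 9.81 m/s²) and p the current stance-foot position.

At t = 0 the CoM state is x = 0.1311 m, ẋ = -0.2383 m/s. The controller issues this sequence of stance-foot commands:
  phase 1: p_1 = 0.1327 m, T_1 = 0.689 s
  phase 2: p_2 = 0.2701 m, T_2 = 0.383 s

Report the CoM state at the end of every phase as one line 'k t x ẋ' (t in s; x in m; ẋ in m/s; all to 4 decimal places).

phase 1: p=0.1327, T=0.689, ωT=2.272253, cosh=4.902157, sinh=4.799077; start (x,ẋ)=(0.131100, -0.238300) → end (x,ẋ)=(-0.221916, -1.193507)
phase 2: p=0.2701, T=0.383, ωT=1.263096, cosh=1.909565, sinh=1.626787; start (x,ẋ)=(-0.221916, -1.193507) → end (x,ẋ)=(-1.258169, -4.918734)

1 0.6890 -0.2219 -1.1935
2 1.0720 -1.2582 -4.9187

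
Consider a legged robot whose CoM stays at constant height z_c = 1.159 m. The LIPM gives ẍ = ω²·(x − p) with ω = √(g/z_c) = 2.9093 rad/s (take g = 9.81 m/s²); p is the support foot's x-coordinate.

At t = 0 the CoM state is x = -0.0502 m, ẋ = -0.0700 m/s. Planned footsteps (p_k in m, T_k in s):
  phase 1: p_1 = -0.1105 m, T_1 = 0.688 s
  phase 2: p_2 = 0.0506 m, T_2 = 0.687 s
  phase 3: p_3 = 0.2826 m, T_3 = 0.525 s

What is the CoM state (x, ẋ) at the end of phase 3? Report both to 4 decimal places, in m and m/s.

x = 1.5411, ẋ = 3.8207

phase 1: p=-0.1105, T=0.688, ωT=2.001598, cosh=3.767998, sinh=3.632879; start (x,ẋ)=(-0.050200, -0.070000) → end (x,ẋ)=(0.029300, 0.373559)
phase 2: p=0.0506, T=0.687, ωT=1.998689, cosh=3.757444, sinh=3.621932; start (x,ẋ)=(0.029300, 0.373559) → end (x,ẋ)=(0.435630, 1.179187)
phase 3: p=0.2826, T=0.525, ωT=1.527383, cosh=2.411604, sinh=2.194501; start (x,ẋ)=(0.435630, 1.179187) → end (x,ẋ)=(1.541115, 3.820745)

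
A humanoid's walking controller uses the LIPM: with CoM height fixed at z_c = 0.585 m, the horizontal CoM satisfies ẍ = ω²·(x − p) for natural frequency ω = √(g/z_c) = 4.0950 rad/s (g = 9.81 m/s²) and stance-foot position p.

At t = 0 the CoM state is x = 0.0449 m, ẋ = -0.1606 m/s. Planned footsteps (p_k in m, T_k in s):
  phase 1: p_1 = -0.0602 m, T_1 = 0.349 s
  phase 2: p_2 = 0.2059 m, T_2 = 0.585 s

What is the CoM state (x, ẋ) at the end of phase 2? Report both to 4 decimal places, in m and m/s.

x = 0.2446, ẋ = 0.2447

phase 1: p=-0.0602, T=0.349, ωT=1.429155, cosh=2.207340, sinh=1.967829; start (x,ẋ)=(0.044900, -0.160600) → end (x,ẋ)=(0.094616, 0.492424)
phase 2: p=0.2059, T=0.585, ωT=2.395575, cosh=5.532813, sinh=5.441693; start (x,ẋ)=(0.094616, 0.492424) → end (x,ẋ)=(0.244551, 0.244670)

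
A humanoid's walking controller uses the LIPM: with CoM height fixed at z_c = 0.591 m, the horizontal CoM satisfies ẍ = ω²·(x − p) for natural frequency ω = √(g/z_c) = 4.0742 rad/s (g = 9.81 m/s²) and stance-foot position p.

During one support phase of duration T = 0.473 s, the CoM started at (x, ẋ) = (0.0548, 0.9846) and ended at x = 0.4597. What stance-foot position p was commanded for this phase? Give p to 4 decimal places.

p = 0.2173

ωT = 4.0742·0.473 = 1.927097; cosh(ωT) = 3.507553, sinh(ωT) = 3.361983
x(T) = p + (x₀−p)·cosh(ωT) + (ẋ₀/ω)·sinh(ωT) ⇒ p·(1 − cosh) = x(T) − x₀·cosh − (ẋ₀/ω)·sinh
numerator   = 0.4597 − (0.0548)·3.507553 − (0.9846/4.0742)·3.361983 = -0.544995
denominator = 1 − 3.507553 = -2.507553
p = -0.544995 / -2.507553 = 0.2173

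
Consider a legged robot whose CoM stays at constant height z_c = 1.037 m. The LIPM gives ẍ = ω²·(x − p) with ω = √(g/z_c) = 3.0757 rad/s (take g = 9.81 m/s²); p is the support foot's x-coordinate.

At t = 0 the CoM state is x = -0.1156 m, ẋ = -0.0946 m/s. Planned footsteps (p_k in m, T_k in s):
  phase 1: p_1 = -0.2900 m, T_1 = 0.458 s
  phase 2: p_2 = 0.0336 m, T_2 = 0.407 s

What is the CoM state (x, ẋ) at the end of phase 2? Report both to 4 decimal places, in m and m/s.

x = 0.4560, ẋ = 1.5397

phase 1: p=-0.2900, T=0.458, ωT=1.408671, cosh=2.167491, sinh=1.923023; start (x,ẋ)=(-0.115600, -0.094600) → end (x,ẋ)=(0.028864, 0.826469)
phase 2: p=0.0336, T=0.407, ωT=1.251810, cosh=1.891326, sinh=1.605340; start (x,ẋ)=(0.028864, 0.826469) → end (x,ẋ)=(0.456011, 1.539736)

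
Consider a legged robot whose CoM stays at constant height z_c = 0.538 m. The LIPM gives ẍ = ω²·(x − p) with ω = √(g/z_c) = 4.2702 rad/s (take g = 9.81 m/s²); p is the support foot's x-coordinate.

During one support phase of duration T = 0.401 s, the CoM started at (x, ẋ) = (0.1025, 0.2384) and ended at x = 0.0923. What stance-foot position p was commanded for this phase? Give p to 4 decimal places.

p = 0.1884

ωT = 4.2702·0.401 = 1.712350; cosh(ωT) = 2.861206, sinh(ωT) = 2.680765
x(T) = p + (x₀−p)·cosh(ωT) + (ẋ₀/ω)·sinh(ωT) ⇒ p·(1 − cosh) = x(T) − x₀·cosh − (ẋ₀/ω)·sinh
numerator   = 0.0923 − (0.1025)·2.861206 − (0.2384/4.2702)·2.680765 = -0.350637
denominator = 1 − 2.861206 = -1.861206
p = -0.350637 / -1.861206 = 0.1884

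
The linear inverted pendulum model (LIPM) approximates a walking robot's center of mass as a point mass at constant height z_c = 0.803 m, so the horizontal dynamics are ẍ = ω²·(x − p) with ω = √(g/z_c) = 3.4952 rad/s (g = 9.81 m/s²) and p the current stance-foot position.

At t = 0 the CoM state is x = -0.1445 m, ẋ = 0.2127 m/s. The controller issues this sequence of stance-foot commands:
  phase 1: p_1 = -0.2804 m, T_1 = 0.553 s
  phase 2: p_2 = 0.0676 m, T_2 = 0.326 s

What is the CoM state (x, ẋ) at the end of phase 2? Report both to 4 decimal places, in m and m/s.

phase 1: p=-0.2804, T=0.553, ωT=1.932846, cosh=3.526939, sinh=3.382204; start (x,ẋ)=(-0.144500, 0.212700) → end (x,ẋ)=(0.404735, 2.356719)
phase 2: p=0.0676, T=0.326, ωT=1.139435, cosh=1.722501, sinh=1.402502; start (x,ẋ)=(0.404735, 2.356719) → end (x,ẋ)=(1.593984, 5.712093)

x = 1.5940, ẋ = 5.7121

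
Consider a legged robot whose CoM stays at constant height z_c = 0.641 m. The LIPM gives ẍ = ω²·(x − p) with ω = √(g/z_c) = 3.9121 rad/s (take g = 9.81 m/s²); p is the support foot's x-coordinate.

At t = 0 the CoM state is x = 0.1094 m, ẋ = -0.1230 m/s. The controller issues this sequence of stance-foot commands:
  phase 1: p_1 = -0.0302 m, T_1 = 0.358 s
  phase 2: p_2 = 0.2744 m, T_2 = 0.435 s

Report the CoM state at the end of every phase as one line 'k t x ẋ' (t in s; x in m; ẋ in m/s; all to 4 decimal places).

phase 1: p=-0.0302, T=0.358, ωT=1.400532, cosh=2.151911, sinh=1.905446; start (x,ẋ)=(0.109400, -0.123000) → end (x,ẋ)=(0.210298, 0.775934)
phase 2: p=0.2744, T=0.435, ωT=1.701763, cosh=2.832985, sinh=2.650624; start (x,ẋ)=(0.210298, 0.775934) → end (x,ẋ)=(0.618530, 1.533503)

1 0.3580 0.2103 0.7759
2 0.7930 0.6185 1.5335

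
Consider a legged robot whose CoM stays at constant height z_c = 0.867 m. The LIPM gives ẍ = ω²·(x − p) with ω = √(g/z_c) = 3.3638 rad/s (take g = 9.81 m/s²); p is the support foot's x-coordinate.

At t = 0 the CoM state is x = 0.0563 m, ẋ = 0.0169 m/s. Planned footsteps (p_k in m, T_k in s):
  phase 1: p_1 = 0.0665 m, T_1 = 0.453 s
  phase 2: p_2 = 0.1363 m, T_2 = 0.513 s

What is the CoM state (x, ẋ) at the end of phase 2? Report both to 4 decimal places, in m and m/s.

x = -0.1329, ẋ = -0.8618

phase 1: p=0.0665, T=0.453, ωT=1.523801, cosh=2.403761, sinh=2.185879; start (x,ẋ)=(0.056300, 0.016900) → end (x,ẋ)=(0.052964, -0.034376)
phase 2: p=0.1363, T=0.513, ωT=1.725629, cosh=2.897058, sinh=2.718997; start (x,ẋ)=(0.052964, -0.034376) → end (x,ẋ)=(-0.132916, -0.861796)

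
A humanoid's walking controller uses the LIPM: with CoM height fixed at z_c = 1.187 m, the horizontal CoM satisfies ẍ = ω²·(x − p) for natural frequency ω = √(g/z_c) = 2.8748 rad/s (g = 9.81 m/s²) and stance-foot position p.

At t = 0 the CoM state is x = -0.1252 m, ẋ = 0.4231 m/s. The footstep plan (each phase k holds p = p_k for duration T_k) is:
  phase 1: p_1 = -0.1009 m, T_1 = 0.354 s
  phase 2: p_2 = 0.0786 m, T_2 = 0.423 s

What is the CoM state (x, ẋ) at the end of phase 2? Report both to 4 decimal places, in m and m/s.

phase 1: p=-0.1009, T=0.354, ωT=1.017679, cosh=1.564099, sinh=1.202667; start (x,ẋ)=(-0.125200, 0.423100) → end (x,ẋ)=(0.038095, 0.577755)
phase 2: p=0.0786, T=0.423, ωT=1.216040, cosh=1.835102, sinh=1.538700; start (x,ẋ)=(0.038095, 0.577755) → end (x,ẋ)=(0.313506, 0.881069)

x = 0.3135, ẋ = 0.8811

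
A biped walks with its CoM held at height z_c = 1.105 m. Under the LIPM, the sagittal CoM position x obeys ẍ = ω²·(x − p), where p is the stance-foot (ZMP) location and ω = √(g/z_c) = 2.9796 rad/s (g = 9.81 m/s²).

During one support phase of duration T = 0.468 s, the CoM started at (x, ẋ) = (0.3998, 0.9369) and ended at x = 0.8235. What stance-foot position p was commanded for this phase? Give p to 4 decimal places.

p = 0.5501

ωT = 2.9796·0.468 = 1.394453; cosh(ωT) = 2.140368, sinh(ωT) = 1.892399
x(T) = p + (x₀−p)·cosh(ωT) + (ẋ₀/ω)·sinh(ωT) ⇒ p·(1 − cosh) = x(T) − x₀·cosh − (ẋ₀/ω)·sinh
numerator   = 0.8235 − (0.3998)·2.140368 − (0.9369/2.9796)·1.892399 = -0.627262
denominator = 1 − 2.140368 = -1.140368
p = -0.627262 / -1.140368 = 0.5501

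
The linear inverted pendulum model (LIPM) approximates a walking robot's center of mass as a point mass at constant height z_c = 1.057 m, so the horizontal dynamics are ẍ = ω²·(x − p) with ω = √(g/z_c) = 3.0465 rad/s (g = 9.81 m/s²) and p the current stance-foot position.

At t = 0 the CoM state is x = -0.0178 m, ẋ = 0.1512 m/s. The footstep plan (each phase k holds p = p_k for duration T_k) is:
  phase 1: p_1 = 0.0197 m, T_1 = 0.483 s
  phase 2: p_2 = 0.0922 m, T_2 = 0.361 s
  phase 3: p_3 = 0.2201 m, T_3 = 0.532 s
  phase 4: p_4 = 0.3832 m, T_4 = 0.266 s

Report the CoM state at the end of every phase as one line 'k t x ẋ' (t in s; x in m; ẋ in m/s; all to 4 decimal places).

phase 1: p=0.0197, T=0.483, ωT=1.471459, cosh=2.292589, sinh=2.062999; start (x,ẋ)=(-0.017800, 0.151200) → end (x,ẋ)=(0.036116, 0.110955)
phase 2: p=0.0922, T=0.361, ωT=1.099787, cosh=1.668233, sinh=1.335291; start (x,ẋ)=(0.036116, 0.110955) → end (x,ẋ)=(0.047271, -0.043049)
phase 3: p=0.2201, T=0.532, ωT=1.620738, cosh=2.627287, sinh=2.429534; start (x,ẋ)=(0.047271, -0.043049) → end (x,ẋ)=(-0.268303, -1.392312)
phase 4: p=0.3832, T=0.266, ωT=0.810369, cosh=1.346716, sinh=0.902022; start (x,ẋ)=(-0.268303, -1.392312) → end (x,ẋ)=(-0.906432, -3.665385)

1 0.4830 0.0361 0.1110
2 0.8440 0.0473 -0.0430
3 1.3760 -0.2683 -1.3923
4 1.6420 -0.9064 -3.6654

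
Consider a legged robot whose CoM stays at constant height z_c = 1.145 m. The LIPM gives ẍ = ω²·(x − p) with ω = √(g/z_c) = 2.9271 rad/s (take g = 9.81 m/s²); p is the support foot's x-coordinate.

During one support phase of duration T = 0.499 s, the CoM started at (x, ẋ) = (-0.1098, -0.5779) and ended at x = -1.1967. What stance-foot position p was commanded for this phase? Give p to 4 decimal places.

ωT = 2.9271·0.499 = 1.460623; cosh(ωT) = 2.270367, sinh(ωT) = 2.038275
x(T) = p + (x₀−p)·cosh(ωT) + (ẋ₀/ω)·sinh(ωT) ⇒ p·(1 − cosh) = x(T) − x₀·cosh − (ẋ₀/ω)·sinh
numerator   = -1.1967 − (-0.1098)·2.270367 − (-0.5779/2.9271)·2.038275 = -0.544995
denominator = 1 − 2.270367 = -1.270367
p = -0.544995 / -1.270367 = 0.4290

p = 0.4290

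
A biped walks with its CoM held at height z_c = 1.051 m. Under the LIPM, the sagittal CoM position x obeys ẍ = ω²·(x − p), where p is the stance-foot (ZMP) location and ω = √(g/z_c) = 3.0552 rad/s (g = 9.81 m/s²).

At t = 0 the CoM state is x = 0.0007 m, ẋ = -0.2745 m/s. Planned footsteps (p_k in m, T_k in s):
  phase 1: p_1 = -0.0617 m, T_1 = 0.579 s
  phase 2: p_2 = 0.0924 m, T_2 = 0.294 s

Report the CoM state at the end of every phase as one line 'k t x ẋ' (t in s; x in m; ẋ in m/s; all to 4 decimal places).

phase 1: p=-0.0617, T=0.579, ωT=1.768961, cosh=3.017633, sinh=2.847123; start (x,ẋ)=(0.000700, -0.274500) → end (x,ẋ)=(-0.129205, -0.285552)
phase 2: p=0.0924, T=0.294, ωT=0.898229, cosh=1.431270, sinh=1.023980; start (x,ẋ)=(-0.129205, -0.285552) → end (x,ẋ)=(-0.320482, -1.101984)

1 0.5790 -0.1292 -0.2856
2 0.8730 -0.3205 -1.1020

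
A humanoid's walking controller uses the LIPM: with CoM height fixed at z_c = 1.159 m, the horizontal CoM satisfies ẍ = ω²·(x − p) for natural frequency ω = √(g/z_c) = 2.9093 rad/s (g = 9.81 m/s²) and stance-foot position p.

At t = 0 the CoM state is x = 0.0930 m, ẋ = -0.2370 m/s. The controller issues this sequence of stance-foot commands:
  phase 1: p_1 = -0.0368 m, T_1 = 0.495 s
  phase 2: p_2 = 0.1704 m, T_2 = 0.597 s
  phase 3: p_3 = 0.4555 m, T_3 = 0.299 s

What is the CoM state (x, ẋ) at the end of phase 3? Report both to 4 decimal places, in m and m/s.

phase 1: p=-0.0368, T=0.495, ωT=1.440103, cosh=2.229018, sinh=1.992115; start (x,ẋ)=(0.093000, -0.237000) → end (x,ẋ)=(0.090243, 0.223999)
phase 2: p=0.1704, T=0.597, ωT=1.736852, cosh=2.927755, sinh=2.751682; start (x,ẋ)=(0.090243, 0.223999) → end (x,ẋ)=(0.147584, 0.014122)
phase 3: p=0.4555, T=0.299, ωT=0.869881, cosh=1.402814, sinh=0.983812; start (x,ẋ)=(0.147584, 0.014122) → end (x,ẋ)=(0.028326, -0.861509)

x = 0.0283, ẋ = -0.8615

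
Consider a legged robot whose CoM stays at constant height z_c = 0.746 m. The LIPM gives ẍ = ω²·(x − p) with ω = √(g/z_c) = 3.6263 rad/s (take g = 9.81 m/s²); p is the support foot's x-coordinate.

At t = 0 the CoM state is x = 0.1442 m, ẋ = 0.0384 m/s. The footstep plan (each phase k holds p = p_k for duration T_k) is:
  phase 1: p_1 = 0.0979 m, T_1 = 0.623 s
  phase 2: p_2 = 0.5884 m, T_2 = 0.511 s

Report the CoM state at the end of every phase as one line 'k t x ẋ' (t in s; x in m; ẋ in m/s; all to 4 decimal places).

phase 1: p=0.0979, T=0.623, ωT=2.259185, cosh=4.839858, sinh=4.735423; start (x,ẋ)=(0.144200, 0.038400) → end (x,ẋ)=(0.372130, 0.980917)
phase 2: p=0.5884, T=0.511, ωT=1.853039, cosh=3.267969, sinh=3.111209; start (x,ẋ)=(0.372130, 0.980917) → end (x,ẋ)=(0.723222, 0.765613)

1 0.6230 0.3721 0.9809
2 1.1340 0.7232 0.7656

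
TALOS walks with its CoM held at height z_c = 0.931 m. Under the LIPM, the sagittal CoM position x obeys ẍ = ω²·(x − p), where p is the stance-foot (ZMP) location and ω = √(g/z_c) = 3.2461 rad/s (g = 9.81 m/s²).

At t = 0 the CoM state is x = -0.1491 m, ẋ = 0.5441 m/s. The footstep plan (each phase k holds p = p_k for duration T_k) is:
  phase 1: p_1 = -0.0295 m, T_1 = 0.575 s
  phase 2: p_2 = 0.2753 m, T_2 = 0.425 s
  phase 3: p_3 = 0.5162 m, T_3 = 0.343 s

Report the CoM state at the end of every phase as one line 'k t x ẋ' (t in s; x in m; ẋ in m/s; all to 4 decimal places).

1 0.5750 0.1035 0.5760
2 1.0000 0.2426 0.1791
3 1.3430 0.1297 -0.9041

phase 1: p=-0.0295, T=0.575, ωT=1.866507, cosh=3.310169, sinh=3.155506; start (x,ẋ)=(-0.149100, 0.544100) → end (x,ẋ)=(0.103519, 0.575990)
phase 2: p=0.2753, T=0.425, ωT=1.379592, cosh=2.112482, sinh=1.860801; start (x,ẋ)=(0.103519, 0.575990) → end (x,ẋ)=(0.242597, 0.179150)
phase 3: p=0.5162, T=0.343, ωT=1.113412, cosh=1.686583, sinh=1.358147; start (x,ẋ)=(0.242597, 0.179150) → end (x,ẋ)=(0.129700, -0.904079)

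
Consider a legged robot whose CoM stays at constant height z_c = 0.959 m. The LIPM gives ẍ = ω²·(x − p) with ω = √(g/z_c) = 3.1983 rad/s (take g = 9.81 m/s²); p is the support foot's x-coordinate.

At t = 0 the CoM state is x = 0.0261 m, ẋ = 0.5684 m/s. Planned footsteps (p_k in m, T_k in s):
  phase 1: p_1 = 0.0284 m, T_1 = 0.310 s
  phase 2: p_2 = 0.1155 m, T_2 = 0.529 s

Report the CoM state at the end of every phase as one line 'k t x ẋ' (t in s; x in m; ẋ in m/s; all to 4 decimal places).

phase 1: p=0.0284, T=0.310, ωT=0.991473, cosh=1.533116, sinh=1.162086; start (x,ẋ)=(0.026100, 0.568400) → end (x,ẋ)=(0.231399, 0.862875)
phase 2: p=0.1155, T=0.529, ωT=1.691901, cosh=2.806980, sinh=2.622811; start (x,ẋ)=(0.231399, 0.862875) → end (x,ẋ)=(1.148439, 3.394295)

1 0.3100 0.2314 0.8629
2 0.8390 1.1484 3.3943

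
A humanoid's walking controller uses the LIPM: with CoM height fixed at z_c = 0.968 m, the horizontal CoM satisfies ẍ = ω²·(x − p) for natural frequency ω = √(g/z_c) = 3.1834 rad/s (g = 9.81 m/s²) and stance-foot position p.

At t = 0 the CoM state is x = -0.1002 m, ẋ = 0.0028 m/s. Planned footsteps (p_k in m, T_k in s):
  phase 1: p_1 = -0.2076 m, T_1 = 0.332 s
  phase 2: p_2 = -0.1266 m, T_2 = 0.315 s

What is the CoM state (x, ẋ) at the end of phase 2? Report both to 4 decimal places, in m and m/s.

x = 0.1796, ẋ = 1.0260

phase 1: p=-0.2076, T=0.332, ωT=1.056889, cosh=1.612470, sinh=1.264935; start (x,ẋ)=(-0.100200, 0.002800) → end (x,ẋ)=(-0.033308, 0.436993)
phase 2: p=-0.1266, T=0.315, ωT=1.002771, cosh=1.546343, sinh=1.179482; start (x,ẋ)=(-0.033308, 0.436993) → end (x,ẋ)=(0.179571, 1.026029)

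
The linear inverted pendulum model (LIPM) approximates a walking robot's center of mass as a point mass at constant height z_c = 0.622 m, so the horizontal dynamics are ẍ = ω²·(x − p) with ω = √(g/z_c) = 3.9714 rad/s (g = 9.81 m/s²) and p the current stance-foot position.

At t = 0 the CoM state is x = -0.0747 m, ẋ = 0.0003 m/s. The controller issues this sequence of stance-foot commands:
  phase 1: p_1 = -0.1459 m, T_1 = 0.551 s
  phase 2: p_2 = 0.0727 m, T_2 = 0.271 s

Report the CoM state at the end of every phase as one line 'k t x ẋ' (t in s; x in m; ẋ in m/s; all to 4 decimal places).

1 0.5510 0.1760 1.2466
2 0.8220 0.6487 2.5726

phase 1: p=-0.1459, T=0.551, ωT=2.188241, cosh=4.515814, sinh=4.403700; start (x,ẋ)=(-0.074700, 0.000300) → end (x,ẋ)=(0.175959, 1.246561)
phase 2: p=0.0727, T=0.271, ωT=1.076249, cosh=1.637264, sinh=1.296392; start (x,ẋ)=(0.175959, 1.246561) → end (x,ẋ)=(0.648679, 2.572575)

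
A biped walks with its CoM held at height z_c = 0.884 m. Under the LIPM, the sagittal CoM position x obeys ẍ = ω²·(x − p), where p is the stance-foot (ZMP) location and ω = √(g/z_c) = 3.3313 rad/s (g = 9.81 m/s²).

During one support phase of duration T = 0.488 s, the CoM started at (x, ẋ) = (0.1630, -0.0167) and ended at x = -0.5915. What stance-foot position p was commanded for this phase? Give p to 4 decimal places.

p = 0.6158

ωT = 3.3313·0.488 = 1.625674; cosh(ωT) = 2.639312, sinh(ωT) = 2.442533
x(T) = p + (x₀−p)·cosh(ωT) + (ẋ₀/ω)·sinh(ωT) ⇒ p·(1 − cosh) = x(T) − x₀·cosh − (ẋ₀/ω)·sinh
numerator   = -0.5915 − (0.1630)·2.639312 − (-0.0167/3.3313)·2.442533 = -1.009463
denominator = 1 − 2.639312 = -1.639312
p = -1.009463 / -1.639312 = 0.6158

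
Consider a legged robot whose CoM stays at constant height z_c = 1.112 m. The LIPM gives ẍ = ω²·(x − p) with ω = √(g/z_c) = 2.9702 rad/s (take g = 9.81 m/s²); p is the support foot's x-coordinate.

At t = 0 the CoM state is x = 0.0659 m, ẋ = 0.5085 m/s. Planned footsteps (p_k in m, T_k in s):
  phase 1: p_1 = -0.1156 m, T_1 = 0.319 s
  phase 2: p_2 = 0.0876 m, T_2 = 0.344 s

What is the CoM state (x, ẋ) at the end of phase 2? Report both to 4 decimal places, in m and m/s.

x = 1.0331, ẋ = 3.0213

phase 1: p=-0.1156, T=0.319, ωT=0.947494, cosh=1.483474, sinh=1.095763; start (x,ẋ)=(0.065900, 0.508500) → end (x,ẋ)=(0.341246, 1.345063)
phase 2: p=0.0876, T=0.344, ωT=1.021749, cosh=1.569007, sinh=1.209042; start (x,ẋ)=(0.341246, 1.345063) → end (x,ẋ)=(1.033090, 3.021280)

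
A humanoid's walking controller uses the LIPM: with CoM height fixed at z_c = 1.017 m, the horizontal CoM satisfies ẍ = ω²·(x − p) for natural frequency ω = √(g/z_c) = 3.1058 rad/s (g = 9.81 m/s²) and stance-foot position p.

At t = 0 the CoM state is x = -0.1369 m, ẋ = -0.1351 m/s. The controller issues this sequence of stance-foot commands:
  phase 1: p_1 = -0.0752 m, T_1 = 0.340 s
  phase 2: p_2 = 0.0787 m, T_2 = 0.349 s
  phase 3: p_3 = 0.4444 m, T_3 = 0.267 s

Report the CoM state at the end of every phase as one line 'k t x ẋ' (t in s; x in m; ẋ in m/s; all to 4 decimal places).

phase 1: p=-0.0752, T=0.340, ωT=1.055972, cosh=1.611311, sinh=1.263457; start (x,ẋ)=(-0.136900, -0.135100) → end (x,ẋ)=(-0.229577, -0.459802)
phase 2: p=0.0787, T=0.349, ωT=1.083924, cosh=1.647262, sinh=1.308996; start (x,ẋ)=(-0.229577, -0.459802) → end (x,ẋ)=(-0.622905, -2.010709)
phase 3: p=0.4444, T=0.267, ωT=0.829249, cosh=1.363987, sinh=0.927610; start (x,ẋ)=(-0.622905, -2.010709) → end (x,ẋ)=(-1.611929, -5.817454)

1 0.3400 -0.2296 -0.4598
2 0.6890 -0.6229 -2.0107
3 0.9560 -1.6119 -5.8175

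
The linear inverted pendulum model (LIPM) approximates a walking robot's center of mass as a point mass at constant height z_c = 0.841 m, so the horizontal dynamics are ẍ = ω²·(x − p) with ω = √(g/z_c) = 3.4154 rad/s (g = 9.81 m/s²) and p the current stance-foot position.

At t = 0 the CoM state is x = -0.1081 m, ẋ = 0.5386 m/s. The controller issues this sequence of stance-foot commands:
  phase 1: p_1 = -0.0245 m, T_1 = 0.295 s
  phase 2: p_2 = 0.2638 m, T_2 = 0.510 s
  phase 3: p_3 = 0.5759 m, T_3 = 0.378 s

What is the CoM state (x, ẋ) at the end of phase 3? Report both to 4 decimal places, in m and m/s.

x = -0.9294, ẋ = -4.7862

phase 1: p=-0.0245, T=0.295, ωT=1.007543, cosh=1.551989, sinh=1.186874; start (x,ẋ)=(-0.108100, 0.538600) → end (x,ẋ)=(0.032921, 0.497016)
phase 2: p=0.2638, T=0.510, ωT=1.741854, cosh=2.941556, sinh=2.766360; start (x,ẋ)=(0.032921, 0.497016) → end (x,ẋ)=(-0.012777, -0.719398)
phase 3: p=0.5759, T=0.378, ωT=1.291021, cosh=1.955744, sinh=1.680754; start (x,ẋ)=(-0.012777, -0.719398) → end (x,ẋ)=(-0.929426, -4.786232)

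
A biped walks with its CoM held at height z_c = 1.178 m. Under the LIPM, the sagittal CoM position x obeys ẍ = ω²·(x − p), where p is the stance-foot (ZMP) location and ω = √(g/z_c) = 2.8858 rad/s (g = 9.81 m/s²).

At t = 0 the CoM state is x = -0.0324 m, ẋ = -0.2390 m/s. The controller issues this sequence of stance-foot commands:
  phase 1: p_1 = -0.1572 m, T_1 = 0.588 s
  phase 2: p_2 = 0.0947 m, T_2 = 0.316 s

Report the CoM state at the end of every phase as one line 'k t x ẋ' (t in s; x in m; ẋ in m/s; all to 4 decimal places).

1 0.5880 -0.0236 0.2756
2 0.9040 0.0233 0.0420

phase 1: p=-0.1572, T=0.588, ωT=1.696850, cosh=2.819997, sinh=2.636737; start (x,ẋ)=(-0.032400, -0.239000) → end (x,ẋ)=(-0.023637, 0.275636)
phase 2: p=0.0947, T=0.316, ωT=0.911913, cosh=1.445417, sinh=1.043662; start (x,ẋ)=(-0.023637, 0.275636) → end (x,ẋ)=(0.023338, 0.042001)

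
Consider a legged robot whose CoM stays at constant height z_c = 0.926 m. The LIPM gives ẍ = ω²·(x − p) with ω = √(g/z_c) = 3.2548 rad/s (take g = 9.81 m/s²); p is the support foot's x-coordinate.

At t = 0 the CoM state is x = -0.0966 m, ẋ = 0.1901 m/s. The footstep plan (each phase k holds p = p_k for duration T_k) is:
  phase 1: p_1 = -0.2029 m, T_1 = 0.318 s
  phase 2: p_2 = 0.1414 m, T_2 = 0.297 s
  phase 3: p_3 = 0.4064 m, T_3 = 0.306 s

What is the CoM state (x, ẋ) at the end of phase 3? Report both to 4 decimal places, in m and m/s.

phase 1: p=-0.2029, T=0.318, ωT=1.035026, cosh=1.585199, sinh=1.229982; start (x,ẋ)=(-0.096600, 0.190100) → end (x,ẋ)=(0.037445, 0.726902)
phase 2: p=0.1414, T=0.297, ωT=0.966676, cosh=1.504767, sinh=1.124422; start (x,ẋ)=(0.037445, 0.726902) → end (x,ẋ)=(0.236092, 0.713367)
phase 3: p=0.4064, T=0.306, ωT=0.995969, cosh=1.538356, sinh=1.168990; start (x,ẋ)=(0.236092, 0.713367) → end (x,ẋ)=(0.400617, 0.449418)

x = 0.4006, ẋ = 0.4494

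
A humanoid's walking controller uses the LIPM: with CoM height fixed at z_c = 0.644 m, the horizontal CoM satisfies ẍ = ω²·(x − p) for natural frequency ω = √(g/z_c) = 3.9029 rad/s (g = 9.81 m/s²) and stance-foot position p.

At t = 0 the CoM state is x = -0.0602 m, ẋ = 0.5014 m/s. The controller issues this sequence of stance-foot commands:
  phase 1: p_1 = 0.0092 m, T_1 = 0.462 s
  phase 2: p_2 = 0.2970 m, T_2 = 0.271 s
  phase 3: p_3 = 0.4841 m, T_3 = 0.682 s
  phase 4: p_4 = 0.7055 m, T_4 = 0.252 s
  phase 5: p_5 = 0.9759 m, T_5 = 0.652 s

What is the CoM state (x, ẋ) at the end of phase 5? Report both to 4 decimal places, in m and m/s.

x = -0.5306, ẋ = -5.7691

phase 1: p=0.0092, T=0.462, ωT=1.803140, cosh=3.116726, sinh=2.951946; start (x,ẋ)=(-0.060200, 0.501400) → end (x,ẋ)=(0.172131, 0.763159)
phase 2: p=0.2970, T=0.271, ωT=1.057686, cosh=1.613479, sinh=1.266220; start (x,ẋ)=(0.172131, 0.763159) → end (x,ẋ)=(0.343119, 0.614249)
phase 3: p=0.4841, T=0.682, ωT=2.661778, cosh=7.195776, sinh=7.125952; start (x,ẋ)=(0.343119, 0.614249) → end (x,ẋ)=(0.591136, 0.499061)
phase 4: p=0.7055, T=0.252, ωT=0.983531, cosh=1.523934, sinh=1.149946; start (x,ẋ)=(0.591136, 0.499061) → end (x,ẋ)=(0.678260, 0.247257)
phase 5: p=0.9759, T=0.652, ωT=2.544691, cosh=6.408893, sinh=6.330396; start (x,ẋ)=(0.678260, 0.247257) → end (x,ẋ)=(-0.530600, -5.769123)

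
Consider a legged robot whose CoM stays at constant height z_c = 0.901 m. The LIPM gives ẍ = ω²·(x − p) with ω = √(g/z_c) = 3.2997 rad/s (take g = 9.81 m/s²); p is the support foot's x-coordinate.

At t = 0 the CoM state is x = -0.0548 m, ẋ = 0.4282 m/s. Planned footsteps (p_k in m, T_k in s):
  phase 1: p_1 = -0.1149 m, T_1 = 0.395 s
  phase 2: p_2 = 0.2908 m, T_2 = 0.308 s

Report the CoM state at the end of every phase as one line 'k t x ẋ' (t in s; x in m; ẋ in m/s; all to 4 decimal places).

phase 1: p=-0.1149, T=0.395, ωT=1.303382, cosh=1.976669, sinh=1.705057; start (x,ẋ)=(-0.054800, 0.428200) → end (x,ẋ)=(0.225162, 1.184543)
phase 2: p=0.2908, T=0.308, ωT=1.016308, cosh=1.562451, sinh=1.200523; start (x,ẋ)=(0.225162, 1.184543) → end (x,ẋ)=(0.619213, 1.590774)

1 0.3950 0.2252 1.1845
2 0.7030 0.6192 1.5908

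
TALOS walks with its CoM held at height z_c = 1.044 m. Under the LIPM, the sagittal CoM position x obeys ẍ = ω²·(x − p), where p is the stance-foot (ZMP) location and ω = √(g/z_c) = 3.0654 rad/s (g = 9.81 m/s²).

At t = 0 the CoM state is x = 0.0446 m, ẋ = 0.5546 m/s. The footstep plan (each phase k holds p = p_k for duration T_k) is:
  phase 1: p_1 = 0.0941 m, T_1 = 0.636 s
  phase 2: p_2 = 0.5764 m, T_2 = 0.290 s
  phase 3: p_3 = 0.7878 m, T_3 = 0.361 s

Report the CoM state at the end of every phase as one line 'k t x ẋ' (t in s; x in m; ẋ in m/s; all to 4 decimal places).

1 0.6360 0.5394 1.4655
2 0.9260 1.0070 1.9690
3 1.2870 2.0205 4.2076

phase 1: p=0.0941, T=0.636, ωT=1.949594, cosh=3.584085, sinh=3.441753; start (x,ẋ)=(0.044600, 0.554600) → end (x,ẋ)=(0.539379, 1.465491)
phase 2: p=0.5764, T=0.290, ωT=0.888966, cosh=1.421847, sinh=1.010766; start (x,ẋ)=(0.539379, 1.465491) → end (x,ẋ)=(1.006983, 1.968996)
phase 3: p=0.7878, T=0.361, ωT=1.106609, cosh=1.677383, sinh=1.346705; start (x,ẋ)=(1.006983, 1.968996) → end (x,ẋ)=(2.020482, 4.207590)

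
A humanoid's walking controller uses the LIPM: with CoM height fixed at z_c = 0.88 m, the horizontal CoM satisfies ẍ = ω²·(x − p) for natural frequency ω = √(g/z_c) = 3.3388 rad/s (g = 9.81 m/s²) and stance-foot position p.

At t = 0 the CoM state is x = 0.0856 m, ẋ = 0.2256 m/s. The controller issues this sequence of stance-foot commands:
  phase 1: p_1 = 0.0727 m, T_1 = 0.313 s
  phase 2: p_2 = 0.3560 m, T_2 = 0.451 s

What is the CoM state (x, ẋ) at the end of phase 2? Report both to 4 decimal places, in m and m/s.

x = 0.1996, ẋ = -0.2980

phase 1: p=0.0727, T=0.313, ωT=1.045044, cosh=1.597600, sinh=1.245924; start (x,ẋ)=(0.085600, 0.225600) → end (x,ẋ)=(0.177495, 0.414081)
phase 2: p=0.3560, T=0.451, ωT=1.505799, cosh=2.364797, sinh=2.142956; start (x,ẋ)=(0.177495, 0.414081) → end (x,ẋ)=(0.199644, -0.297967)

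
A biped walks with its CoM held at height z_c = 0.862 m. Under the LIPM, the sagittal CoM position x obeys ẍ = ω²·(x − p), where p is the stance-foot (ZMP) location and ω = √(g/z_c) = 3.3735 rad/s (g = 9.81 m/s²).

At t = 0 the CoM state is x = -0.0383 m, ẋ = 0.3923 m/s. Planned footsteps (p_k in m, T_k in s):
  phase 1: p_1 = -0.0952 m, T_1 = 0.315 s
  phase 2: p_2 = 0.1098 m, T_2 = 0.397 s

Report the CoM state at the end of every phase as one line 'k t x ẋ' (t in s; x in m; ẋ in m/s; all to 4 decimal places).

1 0.3150 0.1451 0.8800
2 0.7120 0.6455 2.0064

phase 1: p=-0.0952, T=0.315, ωT=1.062652, cosh=1.619788, sinh=1.274250; start (x,ẋ)=(-0.038300, 0.392300) → end (x,ẋ)=(0.145147, 0.880038)
phase 2: p=0.1098, T=0.397, ωT=1.339279, cosh=2.039164, sinh=1.777129; start (x,ẋ)=(0.145147, 0.880038) → end (x,ẋ)=(0.645474, 2.006450)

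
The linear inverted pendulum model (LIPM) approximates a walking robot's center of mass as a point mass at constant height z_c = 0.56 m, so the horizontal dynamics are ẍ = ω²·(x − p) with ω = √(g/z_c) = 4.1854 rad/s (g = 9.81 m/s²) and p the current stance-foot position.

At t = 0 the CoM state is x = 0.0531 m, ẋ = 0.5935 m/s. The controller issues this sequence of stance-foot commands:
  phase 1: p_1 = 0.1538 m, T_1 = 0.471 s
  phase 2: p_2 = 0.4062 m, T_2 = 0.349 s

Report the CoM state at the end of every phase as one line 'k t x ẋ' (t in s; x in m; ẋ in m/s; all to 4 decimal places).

phase 1: p=0.1538, T=0.471, ωT=1.971323, cosh=3.659722, sinh=3.520450; start (x,ẋ)=(0.053100, 0.593500) → end (x,ẋ)=(0.284474, 0.688282)
phase 2: p=0.4062, T=0.349, ωT=1.460705, cosh=2.270534, sinh=2.038461; start (x,ẋ)=(0.284474, 0.688282) → end (x,ẋ)=(0.465039, 0.524232)

1 0.4710 0.2845 0.6883
2 0.8200 0.4650 0.5242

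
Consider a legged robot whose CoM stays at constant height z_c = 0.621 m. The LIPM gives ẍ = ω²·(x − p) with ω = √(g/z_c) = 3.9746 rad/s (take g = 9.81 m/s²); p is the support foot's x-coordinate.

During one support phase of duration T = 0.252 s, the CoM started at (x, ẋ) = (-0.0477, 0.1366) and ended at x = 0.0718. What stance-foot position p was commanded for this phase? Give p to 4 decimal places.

ωT = 3.9746·0.252 = 1.001599; cosh(ωT) = 1.544962, sinh(ωT) = 1.177670
x(T) = p + (x₀−p)·cosh(ωT) + (ẋ₀/ω)·sinh(ωT) ⇒ p·(1 − cosh) = x(T) − x₀·cosh − (ẋ₀/ω)·sinh
numerator   = 0.0718 − (-0.0477)·1.544962 − (0.1366/3.9746)·1.177670 = 0.105020
denominator = 1 − 1.544962 = -0.544962
p = 0.105020 / -0.544962 = -0.1927

p = -0.1927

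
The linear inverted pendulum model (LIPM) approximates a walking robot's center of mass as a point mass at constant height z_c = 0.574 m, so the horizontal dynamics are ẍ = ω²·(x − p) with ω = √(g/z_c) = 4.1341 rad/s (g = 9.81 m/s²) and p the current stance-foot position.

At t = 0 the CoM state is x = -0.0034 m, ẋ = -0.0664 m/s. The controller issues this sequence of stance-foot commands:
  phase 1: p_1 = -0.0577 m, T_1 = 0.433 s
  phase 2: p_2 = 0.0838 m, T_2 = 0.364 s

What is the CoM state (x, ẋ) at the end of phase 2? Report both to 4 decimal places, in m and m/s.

x = 0.2665, ẋ = 0.8745

phase 1: p=-0.0577, T=0.433, ωT=1.790065, cosh=3.078396, sinh=2.911447; start (x,ẋ)=(-0.003400, -0.066400) → end (x,ẋ)=(0.062695, 0.449161)
phase 2: p=0.0838, T=0.364, ωT=1.504812, cosh=2.362684, sinh=2.140625; start (x,ẋ)=(0.062695, 0.449161) → end (x,ẋ)=(0.266509, 0.874452)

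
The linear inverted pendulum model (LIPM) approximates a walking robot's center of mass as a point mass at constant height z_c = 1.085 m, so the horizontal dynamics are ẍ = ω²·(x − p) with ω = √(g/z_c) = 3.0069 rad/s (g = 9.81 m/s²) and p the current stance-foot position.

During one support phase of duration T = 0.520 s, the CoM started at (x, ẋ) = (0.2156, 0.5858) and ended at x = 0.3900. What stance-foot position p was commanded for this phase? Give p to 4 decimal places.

ωT = 3.0069·0.520 = 1.563588; cosh(ωT) = 2.492655, sinh(ωT) = 2.283272
x(T) = p + (x₀−p)·cosh(ωT) + (ẋ₀/ω)·sinh(ωT) ⇒ p·(1 − cosh) = x(T) − x₀·cosh − (ẋ₀/ω)·sinh
numerator   = 0.3900 − (0.2156)·2.492655 − (0.5858/3.0069)·2.283272 = -0.592240
denominator = 1 − 2.492655 = -1.492655
p = -0.592240 / -1.492655 = 0.3968

p = 0.3968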